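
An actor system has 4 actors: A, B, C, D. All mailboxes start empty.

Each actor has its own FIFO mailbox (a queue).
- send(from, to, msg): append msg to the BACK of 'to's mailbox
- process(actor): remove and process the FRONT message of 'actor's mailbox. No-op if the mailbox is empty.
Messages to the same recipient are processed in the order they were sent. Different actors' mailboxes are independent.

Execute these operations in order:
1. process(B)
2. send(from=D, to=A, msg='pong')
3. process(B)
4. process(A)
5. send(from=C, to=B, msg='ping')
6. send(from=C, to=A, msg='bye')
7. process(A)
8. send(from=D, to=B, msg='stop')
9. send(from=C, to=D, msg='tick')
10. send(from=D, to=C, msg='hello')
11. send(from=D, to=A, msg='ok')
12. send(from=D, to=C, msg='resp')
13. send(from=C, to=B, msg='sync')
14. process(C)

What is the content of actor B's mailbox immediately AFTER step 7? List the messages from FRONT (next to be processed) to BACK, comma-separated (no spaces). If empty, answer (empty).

After 1 (process(B)): A:[] B:[] C:[] D:[]
After 2 (send(from=D, to=A, msg='pong')): A:[pong] B:[] C:[] D:[]
After 3 (process(B)): A:[pong] B:[] C:[] D:[]
After 4 (process(A)): A:[] B:[] C:[] D:[]
After 5 (send(from=C, to=B, msg='ping')): A:[] B:[ping] C:[] D:[]
After 6 (send(from=C, to=A, msg='bye')): A:[bye] B:[ping] C:[] D:[]
After 7 (process(A)): A:[] B:[ping] C:[] D:[]

ping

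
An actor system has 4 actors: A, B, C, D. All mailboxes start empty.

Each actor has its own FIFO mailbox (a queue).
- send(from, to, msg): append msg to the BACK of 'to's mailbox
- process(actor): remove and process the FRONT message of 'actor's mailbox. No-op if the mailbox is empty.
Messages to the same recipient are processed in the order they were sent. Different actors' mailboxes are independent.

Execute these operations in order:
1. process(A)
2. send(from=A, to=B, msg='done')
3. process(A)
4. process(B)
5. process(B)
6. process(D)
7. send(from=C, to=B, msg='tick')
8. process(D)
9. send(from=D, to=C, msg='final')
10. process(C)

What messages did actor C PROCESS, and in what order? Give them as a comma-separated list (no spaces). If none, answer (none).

Answer: final

Derivation:
After 1 (process(A)): A:[] B:[] C:[] D:[]
After 2 (send(from=A, to=B, msg='done')): A:[] B:[done] C:[] D:[]
After 3 (process(A)): A:[] B:[done] C:[] D:[]
After 4 (process(B)): A:[] B:[] C:[] D:[]
After 5 (process(B)): A:[] B:[] C:[] D:[]
After 6 (process(D)): A:[] B:[] C:[] D:[]
After 7 (send(from=C, to=B, msg='tick')): A:[] B:[tick] C:[] D:[]
After 8 (process(D)): A:[] B:[tick] C:[] D:[]
After 9 (send(from=D, to=C, msg='final')): A:[] B:[tick] C:[final] D:[]
After 10 (process(C)): A:[] B:[tick] C:[] D:[]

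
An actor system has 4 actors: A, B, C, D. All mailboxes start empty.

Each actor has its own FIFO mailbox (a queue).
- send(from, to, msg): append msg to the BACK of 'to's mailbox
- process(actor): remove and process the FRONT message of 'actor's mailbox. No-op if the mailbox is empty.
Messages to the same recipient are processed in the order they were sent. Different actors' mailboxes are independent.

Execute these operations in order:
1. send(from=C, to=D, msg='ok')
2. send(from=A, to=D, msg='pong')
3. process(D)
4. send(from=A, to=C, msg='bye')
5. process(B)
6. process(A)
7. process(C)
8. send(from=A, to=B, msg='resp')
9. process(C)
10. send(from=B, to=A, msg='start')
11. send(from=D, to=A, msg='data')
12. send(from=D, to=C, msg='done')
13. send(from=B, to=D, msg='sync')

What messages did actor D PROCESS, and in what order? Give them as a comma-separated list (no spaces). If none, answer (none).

After 1 (send(from=C, to=D, msg='ok')): A:[] B:[] C:[] D:[ok]
After 2 (send(from=A, to=D, msg='pong')): A:[] B:[] C:[] D:[ok,pong]
After 3 (process(D)): A:[] B:[] C:[] D:[pong]
After 4 (send(from=A, to=C, msg='bye')): A:[] B:[] C:[bye] D:[pong]
After 5 (process(B)): A:[] B:[] C:[bye] D:[pong]
After 6 (process(A)): A:[] B:[] C:[bye] D:[pong]
After 7 (process(C)): A:[] B:[] C:[] D:[pong]
After 8 (send(from=A, to=B, msg='resp')): A:[] B:[resp] C:[] D:[pong]
After 9 (process(C)): A:[] B:[resp] C:[] D:[pong]
After 10 (send(from=B, to=A, msg='start')): A:[start] B:[resp] C:[] D:[pong]
After 11 (send(from=D, to=A, msg='data')): A:[start,data] B:[resp] C:[] D:[pong]
After 12 (send(from=D, to=C, msg='done')): A:[start,data] B:[resp] C:[done] D:[pong]
After 13 (send(from=B, to=D, msg='sync')): A:[start,data] B:[resp] C:[done] D:[pong,sync]

Answer: ok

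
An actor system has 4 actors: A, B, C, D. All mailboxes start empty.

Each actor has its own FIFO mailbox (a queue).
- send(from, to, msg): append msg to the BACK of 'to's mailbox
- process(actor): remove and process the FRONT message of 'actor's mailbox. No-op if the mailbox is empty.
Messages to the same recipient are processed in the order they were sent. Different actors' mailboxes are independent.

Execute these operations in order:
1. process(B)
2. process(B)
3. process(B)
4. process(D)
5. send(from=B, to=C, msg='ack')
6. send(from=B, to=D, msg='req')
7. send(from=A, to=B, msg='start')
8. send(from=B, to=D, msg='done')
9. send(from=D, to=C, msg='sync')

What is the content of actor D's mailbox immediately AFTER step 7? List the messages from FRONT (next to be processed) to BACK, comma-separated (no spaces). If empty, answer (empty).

After 1 (process(B)): A:[] B:[] C:[] D:[]
After 2 (process(B)): A:[] B:[] C:[] D:[]
After 3 (process(B)): A:[] B:[] C:[] D:[]
After 4 (process(D)): A:[] B:[] C:[] D:[]
After 5 (send(from=B, to=C, msg='ack')): A:[] B:[] C:[ack] D:[]
After 6 (send(from=B, to=D, msg='req')): A:[] B:[] C:[ack] D:[req]
After 7 (send(from=A, to=B, msg='start')): A:[] B:[start] C:[ack] D:[req]

req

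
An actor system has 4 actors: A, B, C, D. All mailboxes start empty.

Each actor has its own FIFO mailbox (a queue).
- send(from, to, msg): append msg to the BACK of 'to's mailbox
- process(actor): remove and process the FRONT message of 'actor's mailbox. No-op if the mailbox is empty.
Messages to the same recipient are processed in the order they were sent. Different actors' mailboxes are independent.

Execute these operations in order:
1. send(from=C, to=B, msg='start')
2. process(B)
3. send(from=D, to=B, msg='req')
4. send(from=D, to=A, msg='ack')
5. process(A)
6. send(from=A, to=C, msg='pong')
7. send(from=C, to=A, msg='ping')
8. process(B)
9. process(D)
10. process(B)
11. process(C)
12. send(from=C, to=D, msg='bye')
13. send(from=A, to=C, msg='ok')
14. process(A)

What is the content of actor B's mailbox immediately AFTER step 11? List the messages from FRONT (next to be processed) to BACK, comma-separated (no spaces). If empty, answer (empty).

After 1 (send(from=C, to=B, msg='start')): A:[] B:[start] C:[] D:[]
After 2 (process(B)): A:[] B:[] C:[] D:[]
After 3 (send(from=D, to=B, msg='req')): A:[] B:[req] C:[] D:[]
After 4 (send(from=D, to=A, msg='ack')): A:[ack] B:[req] C:[] D:[]
After 5 (process(A)): A:[] B:[req] C:[] D:[]
After 6 (send(from=A, to=C, msg='pong')): A:[] B:[req] C:[pong] D:[]
After 7 (send(from=C, to=A, msg='ping')): A:[ping] B:[req] C:[pong] D:[]
After 8 (process(B)): A:[ping] B:[] C:[pong] D:[]
After 9 (process(D)): A:[ping] B:[] C:[pong] D:[]
After 10 (process(B)): A:[ping] B:[] C:[pong] D:[]
After 11 (process(C)): A:[ping] B:[] C:[] D:[]

(empty)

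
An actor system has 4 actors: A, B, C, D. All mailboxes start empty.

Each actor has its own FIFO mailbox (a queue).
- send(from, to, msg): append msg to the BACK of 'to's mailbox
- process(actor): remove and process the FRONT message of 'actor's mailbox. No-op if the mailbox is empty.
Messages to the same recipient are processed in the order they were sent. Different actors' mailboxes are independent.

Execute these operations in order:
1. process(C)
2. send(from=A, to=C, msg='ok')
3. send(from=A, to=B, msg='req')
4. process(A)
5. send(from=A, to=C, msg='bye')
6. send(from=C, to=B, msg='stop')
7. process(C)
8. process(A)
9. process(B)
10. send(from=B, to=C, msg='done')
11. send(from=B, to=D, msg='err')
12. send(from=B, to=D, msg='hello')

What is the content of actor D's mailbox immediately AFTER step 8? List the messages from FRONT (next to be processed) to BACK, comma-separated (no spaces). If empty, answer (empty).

After 1 (process(C)): A:[] B:[] C:[] D:[]
After 2 (send(from=A, to=C, msg='ok')): A:[] B:[] C:[ok] D:[]
After 3 (send(from=A, to=B, msg='req')): A:[] B:[req] C:[ok] D:[]
After 4 (process(A)): A:[] B:[req] C:[ok] D:[]
After 5 (send(from=A, to=C, msg='bye')): A:[] B:[req] C:[ok,bye] D:[]
After 6 (send(from=C, to=B, msg='stop')): A:[] B:[req,stop] C:[ok,bye] D:[]
After 7 (process(C)): A:[] B:[req,stop] C:[bye] D:[]
After 8 (process(A)): A:[] B:[req,stop] C:[bye] D:[]

(empty)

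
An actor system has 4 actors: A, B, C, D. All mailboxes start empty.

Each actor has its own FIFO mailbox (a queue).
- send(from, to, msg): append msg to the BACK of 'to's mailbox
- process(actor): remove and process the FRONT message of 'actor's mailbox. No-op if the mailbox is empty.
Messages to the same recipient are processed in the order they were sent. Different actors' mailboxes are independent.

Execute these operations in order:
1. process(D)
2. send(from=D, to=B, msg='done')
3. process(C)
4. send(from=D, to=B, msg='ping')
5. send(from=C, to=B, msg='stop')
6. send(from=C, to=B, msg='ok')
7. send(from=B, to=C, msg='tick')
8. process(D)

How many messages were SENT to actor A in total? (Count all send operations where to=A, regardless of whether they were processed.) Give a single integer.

After 1 (process(D)): A:[] B:[] C:[] D:[]
After 2 (send(from=D, to=B, msg='done')): A:[] B:[done] C:[] D:[]
After 3 (process(C)): A:[] B:[done] C:[] D:[]
After 4 (send(from=D, to=B, msg='ping')): A:[] B:[done,ping] C:[] D:[]
After 5 (send(from=C, to=B, msg='stop')): A:[] B:[done,ping,stop] C:[] D:[]
After 6 (send(from=C, to=B, msg='ok')): A:[] B:[done,ping,stop,ok] C:[] D:[]
After 7 (send(from=B, to=C, msg='tick')): A:[] B:[done,ping,stop,ok] C:[tick] D:[]
After 8 (process(D)): A:[] B:[done,ping,stop,ok] C:[tick] D:[]

Answer: 0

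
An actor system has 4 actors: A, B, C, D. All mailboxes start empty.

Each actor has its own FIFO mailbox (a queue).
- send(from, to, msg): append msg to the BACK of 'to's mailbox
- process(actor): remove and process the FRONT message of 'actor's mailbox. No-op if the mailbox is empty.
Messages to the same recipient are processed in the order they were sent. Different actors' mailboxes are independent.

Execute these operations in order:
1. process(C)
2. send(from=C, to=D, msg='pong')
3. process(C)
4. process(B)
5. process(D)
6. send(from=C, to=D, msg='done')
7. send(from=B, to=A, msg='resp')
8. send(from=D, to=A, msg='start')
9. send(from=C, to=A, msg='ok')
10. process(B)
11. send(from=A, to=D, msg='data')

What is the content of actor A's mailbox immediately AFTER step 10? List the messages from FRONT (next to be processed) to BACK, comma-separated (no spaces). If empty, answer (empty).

After 1 (process(C)): A:[] B:[] C:[] D:[]
After 2 (send(from=C, to=D, msg='pong')): A:[] B:[] C:[] D:[pong]
After 3 (process(C)): A:[] B:[] C:[] D:[pong]
After 4 (process(B)): A:[] B:[] C:[] D:[pong]
After 5 (process(D)): A:[] B:[] C:[] D:[]
After 6 (send(from=C, to=D, msg='done')): A:[] B:[] C:[] D:[done]
After 7 (send(from=B, to=A, msg='resp')): A:[resp] B:[] C:[] D:[done]
After 8 (send(from=D, to=A, msg='start')): A:[resp,start] B:[] C:[] D:[done]
After 9 (send(from=C, to=A, msg='ok')): A:[resp,start,ok] B:[] C:[] D:[done]
After 10 (process(B)): A:[resp,start,ok] B:[] C:[] D:[done]

resp,start,ok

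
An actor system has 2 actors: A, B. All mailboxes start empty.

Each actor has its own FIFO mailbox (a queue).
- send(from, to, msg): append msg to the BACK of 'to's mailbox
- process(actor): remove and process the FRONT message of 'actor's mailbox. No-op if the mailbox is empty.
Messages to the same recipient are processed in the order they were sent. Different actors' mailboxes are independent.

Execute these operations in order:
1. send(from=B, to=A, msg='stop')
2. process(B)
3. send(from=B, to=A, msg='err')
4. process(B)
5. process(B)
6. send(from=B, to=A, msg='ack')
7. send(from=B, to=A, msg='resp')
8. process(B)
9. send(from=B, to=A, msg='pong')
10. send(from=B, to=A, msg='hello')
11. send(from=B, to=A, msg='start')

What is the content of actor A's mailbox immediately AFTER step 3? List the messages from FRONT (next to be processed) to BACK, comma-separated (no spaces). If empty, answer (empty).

After 1 (send(from=B, to=A, msg='stop')): A:[stop] B:[]
After 2 (process(B)): A:[stop] B:[]
After 3 (send(from=B, to=A, msg='err')): A:[stop,err] B:[]

stop,err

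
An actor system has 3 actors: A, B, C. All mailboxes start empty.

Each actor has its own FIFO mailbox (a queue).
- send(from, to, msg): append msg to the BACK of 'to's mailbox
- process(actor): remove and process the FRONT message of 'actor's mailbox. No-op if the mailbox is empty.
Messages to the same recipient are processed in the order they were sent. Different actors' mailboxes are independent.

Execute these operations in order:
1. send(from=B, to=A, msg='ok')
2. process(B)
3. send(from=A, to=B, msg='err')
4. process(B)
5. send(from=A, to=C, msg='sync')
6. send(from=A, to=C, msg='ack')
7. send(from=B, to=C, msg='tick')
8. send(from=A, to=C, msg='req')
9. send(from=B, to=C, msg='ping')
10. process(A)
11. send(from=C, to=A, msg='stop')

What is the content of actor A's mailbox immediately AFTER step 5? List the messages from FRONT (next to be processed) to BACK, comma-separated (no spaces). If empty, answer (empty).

After 1 (send(from=B, to=A, msg='ok')): A:[ok] B:[] C:[]
After 2 (process(B)): A:[ok] B:[] C:[]
After 3 (send(from=A, to=B, msg='err')): A:[ok] B:[err] C:[]
After 4 (process(B)): A:[ok] B:[] C:[]
After 5 (send(from=A, to=C, msg='sync')): A:[ok] B:[] C:[sync]

ok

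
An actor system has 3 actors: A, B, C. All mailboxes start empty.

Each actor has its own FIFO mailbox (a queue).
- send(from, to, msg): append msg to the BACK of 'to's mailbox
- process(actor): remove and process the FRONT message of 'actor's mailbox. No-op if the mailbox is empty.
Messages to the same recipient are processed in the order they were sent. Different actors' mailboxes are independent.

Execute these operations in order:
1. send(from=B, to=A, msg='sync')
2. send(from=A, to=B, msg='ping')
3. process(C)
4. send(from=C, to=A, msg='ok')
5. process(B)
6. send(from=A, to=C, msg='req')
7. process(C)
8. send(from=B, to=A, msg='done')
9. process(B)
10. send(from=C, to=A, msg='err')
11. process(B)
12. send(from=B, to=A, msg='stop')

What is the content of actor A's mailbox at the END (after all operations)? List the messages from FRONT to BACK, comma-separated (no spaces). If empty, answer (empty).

Answer: sync,ok,done,err,stop

Derivation:
After 1 (send(from=B, to=A, msg='sync')): A:[sync] B:[] C:[]
After 2 (send(from=A, to=B, msg='ping')): A:[sync] B:[ping] C:[]
After 3 (process(C)): A:[sync] B:[ping] C:[]
After 4 (send(from=C, to=A, msg='ok')): A:[sync,ok] B:[ping] C:[]
After 5 (process(B)): A:[sync,ok] B:[] C:[]
After 6 (send(from=A, to=C, msg='req')): A:[sync,ok] B:[] C:[req]
After 7 (process(C)): A:[sync,ok] B:[] C:[]
After 8 (send(from=B, to=A, msg='done')): A:[sync,ok,done] B:[] C:[]
After 9 (process(B)): A:[sync,ok,done] B:[] C:[]
After 10 (send(from=C, to=A, msg='err')): A:[sync,ok,done,err] B:[] C:[]
After 11 (process(B)): A:[sync,ok,done,err] B:[] C:[]
After 12 (send(from=B, to=A, msg='stop')): A:[sync,ok,done,err,stop] B:[] C:[]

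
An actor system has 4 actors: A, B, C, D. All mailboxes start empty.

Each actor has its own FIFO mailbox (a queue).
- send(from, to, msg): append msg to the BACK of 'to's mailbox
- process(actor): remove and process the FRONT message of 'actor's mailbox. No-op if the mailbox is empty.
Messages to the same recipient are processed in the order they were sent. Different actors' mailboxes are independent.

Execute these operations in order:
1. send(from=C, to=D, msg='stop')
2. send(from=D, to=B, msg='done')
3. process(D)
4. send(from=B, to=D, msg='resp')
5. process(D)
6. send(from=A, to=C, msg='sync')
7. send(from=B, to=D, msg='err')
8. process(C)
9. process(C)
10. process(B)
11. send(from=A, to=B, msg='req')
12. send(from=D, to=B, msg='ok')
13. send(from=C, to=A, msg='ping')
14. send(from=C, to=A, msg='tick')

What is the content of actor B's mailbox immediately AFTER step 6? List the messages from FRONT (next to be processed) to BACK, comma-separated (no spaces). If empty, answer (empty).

After 1 (send(from=C, to=D, msg='stop')): A:[] B:[] C:[] D:[stop]
After 2 (send(from=D, to=B, msg='done')): A:[] B:[done] C:[] D:[stop]
After 3 (process(D)): A:[] B:[done] C:[] D:[]
After 4 (send(from=B, to=D, msg='resp')): A:[] B:[done] C:[] D:[resp]
After 5 (process(D)): A:[] B:[done] C:[] D:[]
After 6 (send(from=A, to=C, msg='sync')): A:[] B:[done] C:[sync] D:[]

done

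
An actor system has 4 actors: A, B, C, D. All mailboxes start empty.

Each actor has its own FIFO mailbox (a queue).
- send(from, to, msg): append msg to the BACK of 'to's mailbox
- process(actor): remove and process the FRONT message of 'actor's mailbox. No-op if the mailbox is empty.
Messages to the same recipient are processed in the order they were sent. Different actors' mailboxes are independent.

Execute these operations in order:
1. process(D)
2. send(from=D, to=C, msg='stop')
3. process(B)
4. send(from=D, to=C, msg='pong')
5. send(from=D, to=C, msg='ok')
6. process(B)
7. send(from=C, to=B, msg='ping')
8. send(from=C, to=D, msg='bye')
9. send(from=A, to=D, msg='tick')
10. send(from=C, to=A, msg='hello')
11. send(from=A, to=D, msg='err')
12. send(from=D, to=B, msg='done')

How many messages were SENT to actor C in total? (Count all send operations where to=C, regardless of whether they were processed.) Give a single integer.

Answer: 3

Derivation:
After 1 (process(D)): A:[] B:[] C:[] D:[]
After 2 (send(from=D, to=C, msg='stop')): A:[] B:[] C:[stop] D:[]
After 3 (process(B)): A:[] B:[] C:[stop] D:[]
After 4 (send(from=D, to=C, msg='pong')): A:[] B:[] C:[stop,pong] D:[]
After 5 (send(from=D, to=C, msg='ok')): A:[] B:[] C:[stop,pong,ok] D:[]
After 6 (process(B)): A:[] B:[] C:[stop,pong,ok] D:[]
After 7 (send(from=C, to=B, msg='ping')): A:[] B:[ping] C:[stop,pong,ok] D:[]
After 8 (send(from=C, to=D, msg='bye')): A:[] B:[ping] C:[stop,pong,ok] D:[bye]
After 9 (send(from=A, to=D, msg='tick')): A:[] B:[ping] C:[stop,pong,ok] D:[bye,tick]
After 10 (send(from=C, to=A, msg='hello')): A:[hello] B:[ping] C:[stop,pong,ok] D:[bye,tick]
After 11 (send(from=A, to=D, msg='err')): A:[hello] B:[ping] C:[stop,pong,ok] D:[bye,tick,err]
After 12 (send(from=D, to=B, msg='done')): A:[hello] B:[ping,done] C:[stop,pong,ok] D:[bye,tick,err]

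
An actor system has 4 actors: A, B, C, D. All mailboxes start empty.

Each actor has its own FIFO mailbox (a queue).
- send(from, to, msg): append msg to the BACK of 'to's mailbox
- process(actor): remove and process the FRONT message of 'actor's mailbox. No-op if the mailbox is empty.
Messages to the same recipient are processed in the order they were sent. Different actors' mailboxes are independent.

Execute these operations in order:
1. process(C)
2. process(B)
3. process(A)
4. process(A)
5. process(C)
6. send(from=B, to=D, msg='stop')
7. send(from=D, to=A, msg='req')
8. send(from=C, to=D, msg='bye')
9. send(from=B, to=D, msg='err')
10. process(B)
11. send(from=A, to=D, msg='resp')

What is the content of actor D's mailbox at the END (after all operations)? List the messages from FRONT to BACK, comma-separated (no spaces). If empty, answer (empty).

Answer: stop,bye,err,resp

Derivation:
After 1 (process(C)): A:[] B:[] C:[] D:[]
After 2 (process(B)): A:[] B:[] C:[] D:[]
After 3 (process(A)): A:[] B:[] C:[] D:[]
After 4 (process(A)): A:[] B:[] C:[] D:[]
After 5 (process(C)): A:[] B:[] C:[] D:[]
After 6 (send(from=B, to=D, msg='stop')): A:[] B:[] C:[] D:[stop]
After 7 (send(from=D, to=A, msg='req')): A:[req] B:[] C:[] D:[stop]
After 8 (send(from=C, to=D, msg='bye')): A:[req] B:[] C:[] D:[stop,bye]
After 9 (send(from=B, to=D, msg='err')): A:[req] B:[] C:[] D:[stop,bye,err]
After 10 (process(B)): A:[req] B:[] C:[] D:[stop,bye,err]
After 11 (send(from=A, to=D, msg='resp')): A:[req] B:[] C:[] D:[stop,bye,err,resp]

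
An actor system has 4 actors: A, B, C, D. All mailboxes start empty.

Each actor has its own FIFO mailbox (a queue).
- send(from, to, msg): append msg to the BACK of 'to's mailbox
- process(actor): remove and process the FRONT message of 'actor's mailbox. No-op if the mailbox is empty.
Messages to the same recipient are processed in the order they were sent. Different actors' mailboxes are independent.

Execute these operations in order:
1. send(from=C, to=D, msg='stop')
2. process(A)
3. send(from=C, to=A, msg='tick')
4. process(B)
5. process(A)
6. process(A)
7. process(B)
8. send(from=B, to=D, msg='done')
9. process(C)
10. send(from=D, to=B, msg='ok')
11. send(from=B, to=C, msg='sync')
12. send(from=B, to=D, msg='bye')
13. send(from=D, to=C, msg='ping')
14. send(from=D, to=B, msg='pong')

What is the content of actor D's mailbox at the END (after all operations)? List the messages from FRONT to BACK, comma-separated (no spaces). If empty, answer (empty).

After 1 (send(from=C, to=D, msg='stop')): A:[] B:[] C:[] D:[stop]
After 2 (process(A)): A:[] B:[] C:[] D:[stop]
After 3 (send(from=C, to=A, msg='tick')): A:[tick] B:[] C:[] D:[stop]
After 4 (process(B)): A:[tick] B:[] C:[] D:[stop]
After 5 (process(A)): A:[] B:[] C:[] D:[stop]
After 6 (process(A)): A:[] B:[] C:[] D:[stop]
After 7 (process(B)): A:[] B:[] C:[] D:[stop]
After 8 (send(from=B, to=D, msg='done')): A:[] B:[] C:[] D:[stop,done]
After 9 (process(C)): A:[] B:[] C:[] D:[stop,done]
After 10 (send(from=D, to=B, msg='ok')): A:[] B:[ok] C:[] D:[stop,done]
After 11 (send(from=B, to=C, msg='sync')): A:[] B:[ok] C:[sync] D:[stop,done]
After 12 (send(from=B, to=D, msg='bye')): A:[] B:[ok] C:[sync] D:[stop,done,bye]
After 13 (send(from=D, to=C, msg='ping')): A:[] B:[ok] C:[sync,ping] D:[stop,done,bye]
After 14 (send(from=D, to=B, msg='pong')): A:[] B:[ok,pong] C:[sync,ping] D:[stop,done,bye]

Answer: stop,done,bye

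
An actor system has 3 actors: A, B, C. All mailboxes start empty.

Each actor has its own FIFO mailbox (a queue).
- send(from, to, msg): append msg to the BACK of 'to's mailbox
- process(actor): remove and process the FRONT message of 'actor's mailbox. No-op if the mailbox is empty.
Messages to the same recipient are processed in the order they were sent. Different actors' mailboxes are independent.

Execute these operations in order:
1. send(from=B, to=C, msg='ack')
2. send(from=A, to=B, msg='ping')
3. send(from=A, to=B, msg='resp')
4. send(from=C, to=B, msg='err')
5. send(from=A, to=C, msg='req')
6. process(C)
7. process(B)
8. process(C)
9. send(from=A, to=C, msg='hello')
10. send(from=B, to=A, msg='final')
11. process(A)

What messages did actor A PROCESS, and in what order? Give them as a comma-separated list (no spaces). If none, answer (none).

After 1 (send(from=B, to=C, msg='ack')): A:[] B:[] C:[ack]
After 2 (send(from=A, to=B, msg='ping')): A:[] B:[ping] C:[ack]
After 3 (send(from=A, to=B, msg='resp')): A:[] B:[ping,resp] C:[ack]
After 4 (send(from=C, to=B, msg='err')): A:[] B:[ping,resp,err] C:[ack]
After 5 (send(from=A, to=C, msg='req')): A:[] B:[ping,resp,err] C:[ack,req]
After 6 (process(C)): A:[] B:[ping,resp,err] C:[req]
After 7 (process(B)): A:[] B:[resp,err] C:[req]
After 8 (process(C)): A:[] B:[resp,err] C:[]
After 9 (send(from=A, to=C, msg='hello')): A:[] B:[resp,err] C:[hello]
After 10 (send(from=B, to=A, msg='final')): A:[final] B:[resp,err] C:[hello]
After 11 (process(A)): A:[] B:[resp,err] C:[hello]

Answer: final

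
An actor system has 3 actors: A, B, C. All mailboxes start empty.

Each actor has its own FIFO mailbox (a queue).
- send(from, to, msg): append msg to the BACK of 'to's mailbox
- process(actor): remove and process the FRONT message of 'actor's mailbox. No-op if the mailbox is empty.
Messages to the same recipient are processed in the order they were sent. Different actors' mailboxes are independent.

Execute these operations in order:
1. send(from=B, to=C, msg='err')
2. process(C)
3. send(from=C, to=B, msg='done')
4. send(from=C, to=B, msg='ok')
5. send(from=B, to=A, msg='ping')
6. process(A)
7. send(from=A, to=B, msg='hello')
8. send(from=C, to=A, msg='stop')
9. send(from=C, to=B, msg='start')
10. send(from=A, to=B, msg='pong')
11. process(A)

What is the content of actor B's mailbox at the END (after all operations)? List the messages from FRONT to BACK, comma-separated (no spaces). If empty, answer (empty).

Answer: done,ok,hello,start,pong

Derivation:
After 1 (send(from=B, to=C, msg='err')): A:[] B:[] C:[err]
After 2 (process(C)): A:[] B:[] C:[]
After 3 (send(from=C, to=B, msg='done')): A:[] B:[done] C:[]
After 4 (send(from=C, to=B, msg='ok')): A:[] B:[done,ok] C:[]
After 5 (send(from=B, to=A, msg='ping')): A:[ping] B:[done,ok] C:[]
After 6 (process(A)): A:[] B:[done,ok] C:[]
After 7 (send(from=A, to=B, msg='hello')): A:[] B:[done,ok,hello] C:[]
After 8 (send(from=C, to=A, msg='stop')): A:[stop] B:[done,ok,hello] C:[]
After 9 (send(from=C, to=B, msg='start')): A:[stop] B:[done,ok,hello,start] C:[]
After 10 (send(from=A, to=B, msg='pong')): A:[stop] B:[done,ok,hello,start,pong] C:[]
After 11 (process(A)): A:[] B:[done,ok,hello,start,pong] C:[]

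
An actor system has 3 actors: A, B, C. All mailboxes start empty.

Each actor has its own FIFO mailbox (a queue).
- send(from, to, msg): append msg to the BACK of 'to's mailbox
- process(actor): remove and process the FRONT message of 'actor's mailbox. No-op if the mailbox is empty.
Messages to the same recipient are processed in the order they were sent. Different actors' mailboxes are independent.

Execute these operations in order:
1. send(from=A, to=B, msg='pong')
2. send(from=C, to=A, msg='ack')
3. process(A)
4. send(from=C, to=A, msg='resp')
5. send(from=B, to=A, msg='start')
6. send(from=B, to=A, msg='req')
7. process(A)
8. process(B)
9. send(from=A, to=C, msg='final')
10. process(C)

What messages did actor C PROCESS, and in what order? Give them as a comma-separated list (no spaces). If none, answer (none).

After 1 (send(from=A, to=B, msg='pong')): A:[] B:[pong] C:[]
After 2 (send(from=C, to=A, msg='ack')): A:[ack] B:[pong] C:[]
After 3 (process(A)): A:[] B:[pong] C:[]
After 4 (send(from=C, to=A, msg='resp')): A:[resp] B:[pong] C:[]
After 5 (send(from=B, to=A, msg='start')): A:[resp,start] B:[pong] C:[]
After 6 (send(from=B, to=A, msg='req')): A:[resp,start,req] B:[pong] C:[]
After 7 (process(A)): A:[start,req] B:[pong] C:[]
After 8 (process(B)): A:[start,req] B:[] C:[]
After 9 (send(from=A, to=C, msg='final')): A:[start,req] B:[] C:[final]
After 10 (process(C)): A:[start,req] B:[] C:[]

Answer: final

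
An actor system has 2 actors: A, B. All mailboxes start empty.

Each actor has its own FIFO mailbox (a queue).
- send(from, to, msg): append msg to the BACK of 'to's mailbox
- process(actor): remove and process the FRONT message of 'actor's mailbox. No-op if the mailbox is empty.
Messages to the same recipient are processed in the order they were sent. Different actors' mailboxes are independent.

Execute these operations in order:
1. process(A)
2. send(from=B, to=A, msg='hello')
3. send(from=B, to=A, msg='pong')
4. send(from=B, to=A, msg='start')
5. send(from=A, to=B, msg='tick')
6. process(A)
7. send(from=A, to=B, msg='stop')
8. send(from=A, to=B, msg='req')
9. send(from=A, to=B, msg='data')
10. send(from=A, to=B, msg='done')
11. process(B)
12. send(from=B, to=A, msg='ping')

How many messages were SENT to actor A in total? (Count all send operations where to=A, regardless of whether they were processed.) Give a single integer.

Answer: 4

Derivation:
After 1 (process(A)): A:[] B:[]
After 2 (send(from=B, to=A, msg='hello')): A:[hello] B:[]
After 3 (send(from=B, to=A, msg='pong')): A:[hello,pong] B:[]
After 4 (send(from=B, to=A, msg='start')): A:[hello,pong,start] B:[]
After 5 (send(from=A, to=B, msg='tick')): A:[hello,pong,start] B:[tick]
After 6 (process(A)): A:[pong,start] B:[tick]
After 7 (send(from=A, to=B, msg='stop')): A:[pong,start] B:[tick,stop]
After 8 (send(from=A, to=B, msg='req')): A:[pong,start] B:[tick,stop,req]
After 9 (send(from=A, to=B, msg='data')): A:[pong,start] B:[tick,stop,req,data]
After 10 (send(from=A, to=B, msg='done')): A:[pong,start] B:[tick,stop,req,data,done]
After 11 (process(B)): A:[pong,start] B:[stop,req,data,done]
After 12 (send(from=B, to=A, msg='ping')): A:[pong,start,ping] B:[stop,req,data,done]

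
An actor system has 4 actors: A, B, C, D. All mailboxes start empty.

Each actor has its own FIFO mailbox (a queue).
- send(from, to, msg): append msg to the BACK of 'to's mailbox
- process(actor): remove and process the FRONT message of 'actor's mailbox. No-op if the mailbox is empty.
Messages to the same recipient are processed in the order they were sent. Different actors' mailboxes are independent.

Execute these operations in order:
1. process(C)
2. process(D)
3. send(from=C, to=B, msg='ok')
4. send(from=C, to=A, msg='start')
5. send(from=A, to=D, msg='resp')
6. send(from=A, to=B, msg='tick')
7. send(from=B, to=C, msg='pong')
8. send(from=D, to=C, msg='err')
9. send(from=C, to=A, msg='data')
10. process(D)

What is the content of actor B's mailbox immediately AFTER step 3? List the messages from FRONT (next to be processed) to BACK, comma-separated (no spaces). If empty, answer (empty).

After 1 (process(C)): A:[] B:[] C:[] D:[]
After 2 (process(D)): A:[] B:[] C:[] D:[]
After 3 (send(from=C, to=B, msg='ok')): A:[] B:[ok] C:[] D:[]

ok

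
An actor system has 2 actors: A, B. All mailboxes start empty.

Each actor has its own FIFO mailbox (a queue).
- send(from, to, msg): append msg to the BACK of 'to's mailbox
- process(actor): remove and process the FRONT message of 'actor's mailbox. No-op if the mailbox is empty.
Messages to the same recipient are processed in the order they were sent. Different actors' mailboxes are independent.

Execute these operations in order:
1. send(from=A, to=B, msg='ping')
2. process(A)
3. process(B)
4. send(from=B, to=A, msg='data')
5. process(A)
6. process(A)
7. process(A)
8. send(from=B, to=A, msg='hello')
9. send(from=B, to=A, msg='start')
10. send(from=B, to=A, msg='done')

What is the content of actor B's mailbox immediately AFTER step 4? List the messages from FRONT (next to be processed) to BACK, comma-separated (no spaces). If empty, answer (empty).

After 1 (send(from=A, to=B, msg='ping')): A:[] B:[ping]
After 2 (process(A)): A:[] B:[ping]
After 3 (process(B)): A:[] B:[]
After 4 (send(from=B, to=A, msg='data')): A:[data] B:[]

(empty)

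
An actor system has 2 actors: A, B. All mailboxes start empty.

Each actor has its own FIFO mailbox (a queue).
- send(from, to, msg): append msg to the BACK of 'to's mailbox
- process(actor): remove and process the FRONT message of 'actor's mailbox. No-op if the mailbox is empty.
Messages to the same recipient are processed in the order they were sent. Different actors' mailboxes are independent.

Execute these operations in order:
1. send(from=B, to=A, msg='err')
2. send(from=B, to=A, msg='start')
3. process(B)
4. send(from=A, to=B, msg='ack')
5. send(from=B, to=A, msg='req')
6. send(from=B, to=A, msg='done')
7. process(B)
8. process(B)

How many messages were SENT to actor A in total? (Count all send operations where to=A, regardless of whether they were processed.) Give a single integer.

Answer: 4

Derivation:
After 1 (send(from=B, to=A, msg='err')): A:[err] B:[]
After 2 (send(from=B, to=A, msg='start')): A:[err,start] B:[]
After 3 (process(B)): A:[err,start] B:[]
After 4 (send(from=A, to=B, msg='ack')): A:[err,start] B:[ack]
After 5 (send(from=B, to=A, msg='req')): A:[err,start,req] B:[ack]
After 6 (send(from=B, to=A, msg='done')): A:[err,start,req,done] B:[ack]
After 7 (process(B)): A:[err,start,req,done] B:[]
After 8 (process(B)): A:[err,start,req,done] B:[]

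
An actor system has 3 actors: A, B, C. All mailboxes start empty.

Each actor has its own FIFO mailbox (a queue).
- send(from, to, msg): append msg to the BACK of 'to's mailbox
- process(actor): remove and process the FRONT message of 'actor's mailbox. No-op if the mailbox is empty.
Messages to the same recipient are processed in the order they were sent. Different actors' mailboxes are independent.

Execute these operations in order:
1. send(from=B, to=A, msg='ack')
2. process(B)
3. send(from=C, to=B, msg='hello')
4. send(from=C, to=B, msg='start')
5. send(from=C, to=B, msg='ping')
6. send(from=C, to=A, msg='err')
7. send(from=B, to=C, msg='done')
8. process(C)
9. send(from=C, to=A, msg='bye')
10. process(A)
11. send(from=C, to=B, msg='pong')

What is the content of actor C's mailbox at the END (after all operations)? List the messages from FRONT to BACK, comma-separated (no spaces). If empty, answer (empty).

After 1 (send(from=B, to=A, msg='ack')): A:[ack] B:[] C:[]
After 2 (process(B)): A:[ack] B:[] C:[]
After 3 (send(from=C, to=B, msg='hello')): A:[ack] B:[hello] C:[]
After 4 (send(from=C, to=B, msg='start')): A:[ack] B:[hello,start] C:[]
After 5 (send(from=C, to=B, msg='ping')): A:[ack] B:[hello,start,ping] C:[]
After 6 (send(from=C, to=A, msg='err')): A:[ack,err] B:[hello,start,ping] C:[]
After 7 (send(from=B, to=C, msg='done')): A:[ack,err] B:[hello,start,ping] C:[done]
After 8 (process(C)): A:[ack,err] B:[hello,start,ping] C:[]
After 9 (send(from=C, to=A, msg='bye')): A:[ack,err,bye] B:[hello,start,ping] C:[]
After 10 (process(A)): A:[err,bye] B:[hello,start,ping] C:[]
After 11 (send(from=C, to=B, msg='pong')): A:[err,bye] B:[hello,start,ping,pong] C:[]

Answer: (empty)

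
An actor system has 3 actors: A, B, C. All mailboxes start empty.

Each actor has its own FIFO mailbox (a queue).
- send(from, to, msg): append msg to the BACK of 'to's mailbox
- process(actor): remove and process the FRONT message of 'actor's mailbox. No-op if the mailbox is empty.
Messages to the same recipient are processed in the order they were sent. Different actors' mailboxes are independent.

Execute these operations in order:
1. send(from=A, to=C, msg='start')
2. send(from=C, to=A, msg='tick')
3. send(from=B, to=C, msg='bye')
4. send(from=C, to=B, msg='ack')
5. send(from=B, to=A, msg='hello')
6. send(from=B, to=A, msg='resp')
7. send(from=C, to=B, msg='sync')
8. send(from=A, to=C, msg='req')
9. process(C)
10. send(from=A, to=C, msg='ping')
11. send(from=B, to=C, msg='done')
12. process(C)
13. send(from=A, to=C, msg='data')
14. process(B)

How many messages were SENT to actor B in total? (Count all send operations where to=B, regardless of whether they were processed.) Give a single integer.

After 1 (send(from=A, to=C, msg='start')): A:[] B:[] C:[start]
After 2 (send(from=C, to=A, msg='tick')): A:[tick] B:[] C:[start]
After 3 (send(from=B, to=C, msg='bye')): A:[tick] B:[] C:[start,bye]
After 4 (send(from=C, to=B, msg='ack')): A:[tick] B:[ack] C:[start,bye]
After 5 (send(from=B, to=A, msg='hello')): A:[tick,hello] B:[ack] C:[start,bye]
After 6 (send(from=B, to=A, msg='resp')): A:[tick,hello,resp] B:[ack] C:[start,bye]
After 7 (send(from=C, to=B, msg='sync')): A:[tick,hello,resp] B:[ack,sync] C:[start,bye]
After 8 (send(from=A, to=C, msg='req')): A:[tick,hello,resp] B:[ack,sync] C:[start,bye,req]
After 9 (process(C)): A:[tick,hello,resp] B:[ack,sync] C:[bye,req]
After 10 (send(from=A, to=C, msg='ping')): A:[tick,hello,resp] B:[ack,sync] C:[bye,req,ping]
After 11 (send(from=B, to=C, msg='done')): A:[tick,hello,resp] B:[ack,sync] C:[bye,req,ping,done]
After 12 (process(C)): A:[tick,hello,resp] B:[ack,sync] C:[req,ping,done]
After 13 (send(from=A, to=C, msg='data')): A:[tick,hello,resp] B:[ack,sync] C:[req,ping,done,data]
After 14 (process(B)): A:[tick,hello,resp] B:[sync] C:[req,ping,done,data]

Answer: 2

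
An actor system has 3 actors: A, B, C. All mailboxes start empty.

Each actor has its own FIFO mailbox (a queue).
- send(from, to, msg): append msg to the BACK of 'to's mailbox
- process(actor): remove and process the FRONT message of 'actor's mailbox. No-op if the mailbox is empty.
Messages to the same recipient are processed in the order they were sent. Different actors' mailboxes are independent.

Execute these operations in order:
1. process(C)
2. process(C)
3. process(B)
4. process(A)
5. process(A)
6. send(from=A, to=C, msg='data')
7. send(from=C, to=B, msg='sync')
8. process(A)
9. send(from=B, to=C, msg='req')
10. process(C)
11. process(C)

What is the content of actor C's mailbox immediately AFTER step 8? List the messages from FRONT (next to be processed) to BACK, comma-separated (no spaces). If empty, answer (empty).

After 1 (process(C)): A:[] B:[] C:[]
After 2 (process(C)): A:[] B:[] C:[]
After 3 (process(B)): A:[] B:[] C:[]
After 4 (process(A)): A:[] B:[] C:[]
After 5 (process(A)): A:[] B:[] C:[]
After 6 (send(from=A, to=C, msg='data')): A:[] B:[] C:[data]
After 7 (send(from=C, to=B, msg='sync')): A:[] B:[sync] C:[data]
After 8 (process(A)): A:[] B:[sync] C:[data]

data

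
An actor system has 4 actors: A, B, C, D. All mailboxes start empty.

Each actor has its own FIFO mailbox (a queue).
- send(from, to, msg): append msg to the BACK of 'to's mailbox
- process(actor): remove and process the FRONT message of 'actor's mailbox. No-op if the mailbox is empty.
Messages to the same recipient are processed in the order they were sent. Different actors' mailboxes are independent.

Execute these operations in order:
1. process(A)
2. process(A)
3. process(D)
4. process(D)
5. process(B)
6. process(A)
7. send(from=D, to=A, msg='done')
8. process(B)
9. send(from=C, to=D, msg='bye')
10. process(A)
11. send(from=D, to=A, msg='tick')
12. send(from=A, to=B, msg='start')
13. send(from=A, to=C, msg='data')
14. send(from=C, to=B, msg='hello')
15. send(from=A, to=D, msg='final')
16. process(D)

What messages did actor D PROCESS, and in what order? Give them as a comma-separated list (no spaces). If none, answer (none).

After 1 (process(A)): A:[] B:[] C:[] D:[]
After 2 (process(A)): A:[] B:[] C:[] D:[]
After 3 (process(D)): A:[] B:[] C:[] D:[]
After 4 (process(D)): A:[] B:[] C:[] D:[]
After 5 (process(B)): A:[] B:[] C:[] D:[]
After 6 (process(A)): A:[] B:[] C:[] D:[]
After 7 (send(from=D, to=A, msg='done')): A:[done] B:[] C:[] D:[]
After 8 (process(B)): A:[done] B:[] C:[] D:[]
After 9 (send(from=C, to=D, msg='bye')): A:[done] B:[] C:[] D:[bye]
After 10 (process(A)): A:[] B:[] C:[] D:[bye]
After 11 (send(from=D, to=A, msg='tick')): A:[tick] B:[] C:[] D:[bye]
After 12 (send(from=A, to=B, msg='start')): A:[tick] B:[start] C:[] D:[bye]
After 13 (send(from=A, to=C, msg='data')): A:[tick] B:[start] C:[data] D:[bye]
After 14 (send(from=C, to=B, msg='hello')): A:[tick] B:[start,hello] C:[data] D:[bye]
After 15 (send(from=A, to=D, msg='final')): A:[tick] B:[start,hello] C:[data] D:[bye,final]
After 16 (process(D)): A:[tick] B:[start,hello] C:[data] D:[final]

Answer: bye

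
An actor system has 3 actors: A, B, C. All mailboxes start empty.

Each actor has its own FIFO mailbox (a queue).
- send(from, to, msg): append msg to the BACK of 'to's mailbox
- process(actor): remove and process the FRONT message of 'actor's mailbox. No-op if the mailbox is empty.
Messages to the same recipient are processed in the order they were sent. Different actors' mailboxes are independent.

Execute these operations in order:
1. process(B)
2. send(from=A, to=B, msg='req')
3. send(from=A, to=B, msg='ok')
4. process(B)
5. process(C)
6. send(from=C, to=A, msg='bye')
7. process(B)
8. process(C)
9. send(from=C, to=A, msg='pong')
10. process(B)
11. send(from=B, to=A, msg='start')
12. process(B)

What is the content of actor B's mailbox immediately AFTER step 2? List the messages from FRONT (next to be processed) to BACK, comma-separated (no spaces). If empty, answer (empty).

After 1 (process(B)): A:[] B:[] C:[]
After 2 (send(from=A, to=B, msg='req')): A:[] B:[req] C:[]

req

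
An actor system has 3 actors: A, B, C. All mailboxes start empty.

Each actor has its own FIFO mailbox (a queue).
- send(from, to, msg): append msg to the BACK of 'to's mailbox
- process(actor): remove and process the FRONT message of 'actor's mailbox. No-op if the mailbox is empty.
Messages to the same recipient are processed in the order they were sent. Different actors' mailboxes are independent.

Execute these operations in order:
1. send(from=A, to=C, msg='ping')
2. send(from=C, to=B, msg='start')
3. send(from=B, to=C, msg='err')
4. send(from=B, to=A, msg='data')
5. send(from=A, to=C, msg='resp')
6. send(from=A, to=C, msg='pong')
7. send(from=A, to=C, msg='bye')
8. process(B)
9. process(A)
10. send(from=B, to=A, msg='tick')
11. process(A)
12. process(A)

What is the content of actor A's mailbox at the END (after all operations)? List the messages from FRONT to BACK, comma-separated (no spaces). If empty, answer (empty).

After 1 (send(from=A, to=C, msg='ping')): A:[] B:[] C:[ping]
After 2 (send(from=C, to=B, msg='start')): A:[] B:[start] C:[ping]
After 3 (send(from=B, to=C, msg='err')): A:[] B:[start] C:[ping,err]
After 4 (send(from=B, to=A, msg='data')): A:[data] B:[start] C:[ping,err]
After 5 (send(from=A, to=C, msg='resp')): A:[data] B:[start] C:[ping,err,resp]
After 6 (send(from=A, to=C, msg='pong')): A:[data] B:[start] C:[ping,err,resp,pong]
After 7 (send(from=A, to=C, msg='bye')): A:[data] B:[start] C:[ping,err,resp,pong,bye]
After 8 (process(B)): A:[data] B:[] C:[ping,err,resp,pong,bye]
After 9 (process(A)): A:[] B:[] C:[ping,err,resp,pong,bye]
After 10 (send(from=B, to=A, msg='tick')): A:[tick] B:[] C:[ping,err,resp,pong,bye]
After 11 (process(A)): A:[] B:[] C:[ping,err,resp,pong,bye]
After 12 (process(A)): A:[] B:[] C:[ping,err,resp,pong,bye]

Answer: (empty)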